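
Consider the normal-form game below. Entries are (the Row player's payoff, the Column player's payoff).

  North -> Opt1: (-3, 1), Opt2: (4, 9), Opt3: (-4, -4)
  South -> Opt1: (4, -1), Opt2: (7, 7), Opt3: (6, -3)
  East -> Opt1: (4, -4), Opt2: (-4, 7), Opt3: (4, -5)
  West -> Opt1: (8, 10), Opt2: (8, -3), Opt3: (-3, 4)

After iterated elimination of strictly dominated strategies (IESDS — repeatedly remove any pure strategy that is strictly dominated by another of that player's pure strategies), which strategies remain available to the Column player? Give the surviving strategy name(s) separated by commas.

Opt1

Row North is eliminated: South beats it against every remaining column (Opt1: 4>-3, Opt2: 7>4, Opt3: 6>-4).
For the Column player, Opt1 strictly dominates Opt3 on the remaining rows (South: -1>-3, East: -4>-5, West: 10>4); eliminate Opt3.
Row South is eliminated: West beats it against every remaining column (Opt1: 8>4, Opt2: 8>7).
For the Row player, West strictly dominates East on the remaining columns (Opt1: 8>4, Opt2: 8>-4); eliminate East.
For the Column player, Opt1 strictly dominates Opt2 on the remaining rows (West: 10>-3); eliminate Opt2.
Among the remaining strategies, none is strictly dominated by another pure strategy of the same player, so the elimination stops.
Surviving strategies — the Row player: {West}; the Column player: {Opt1}.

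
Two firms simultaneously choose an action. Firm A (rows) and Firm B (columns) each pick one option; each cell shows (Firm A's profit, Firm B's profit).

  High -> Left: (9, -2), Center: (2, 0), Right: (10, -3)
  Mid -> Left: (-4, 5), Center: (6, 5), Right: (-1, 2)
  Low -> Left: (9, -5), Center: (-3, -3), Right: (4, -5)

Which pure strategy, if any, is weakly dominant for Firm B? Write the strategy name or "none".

Center

Center vs Left: High: 0>-2, Mid: 5=5, Low: -3>-5.
Center vs Right: High: 0>-3, Mid: 5>2, Low: -3>-5.
Center is at least as good as every other strategy against every opponent action, so it is weakly dominant.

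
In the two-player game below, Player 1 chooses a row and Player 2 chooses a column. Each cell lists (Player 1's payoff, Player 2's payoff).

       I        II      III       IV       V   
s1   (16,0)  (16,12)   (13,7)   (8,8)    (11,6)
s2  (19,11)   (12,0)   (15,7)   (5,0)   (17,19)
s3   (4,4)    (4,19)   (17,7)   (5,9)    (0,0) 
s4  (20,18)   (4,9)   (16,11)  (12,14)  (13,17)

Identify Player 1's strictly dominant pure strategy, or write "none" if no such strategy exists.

s1 fails to dominate s2 at I (16<19).
s2 fails to dominate s1 at II (12<16).
s3 fails to dominate s1 at I (4<16).
s4 fails to dominate s1 at II (4<16).
No single strategy dominates all the others.

none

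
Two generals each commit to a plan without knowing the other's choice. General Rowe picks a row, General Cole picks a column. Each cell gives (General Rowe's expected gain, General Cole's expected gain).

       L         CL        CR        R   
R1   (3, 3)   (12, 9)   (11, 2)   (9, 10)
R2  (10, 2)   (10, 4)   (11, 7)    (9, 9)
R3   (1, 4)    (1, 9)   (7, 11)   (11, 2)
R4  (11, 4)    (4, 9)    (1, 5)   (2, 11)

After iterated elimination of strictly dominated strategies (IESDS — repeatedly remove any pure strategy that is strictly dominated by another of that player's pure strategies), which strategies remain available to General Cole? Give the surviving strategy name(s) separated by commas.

General Cole's strategy L is strictly dominated by CL (R1: 9>3, R2: 4>2, R3: 9>4, R4: 9>4) and is removed.
For General Rowe, R1 strictly dominates R4 on the remaining columns (CL: 12>4, CR: 11>1, R: 9>2); eliminate R4.
Among the remaining strategies, none is strictly dominated by another pure strategy of the same player, so the elimination stops.
Surviving strategies — General Rowe: {R1, R2, R3}; General Cole: {CL, CR, R}.

CL, CR, R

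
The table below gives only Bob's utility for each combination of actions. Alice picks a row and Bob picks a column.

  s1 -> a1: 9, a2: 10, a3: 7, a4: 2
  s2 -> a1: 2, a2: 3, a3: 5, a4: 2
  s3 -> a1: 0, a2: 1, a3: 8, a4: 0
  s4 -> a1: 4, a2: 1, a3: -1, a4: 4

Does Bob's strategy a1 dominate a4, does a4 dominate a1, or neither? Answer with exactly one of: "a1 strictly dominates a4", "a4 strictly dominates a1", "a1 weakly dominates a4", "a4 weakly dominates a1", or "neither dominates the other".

a1 weakly dominates a4

Compare a1 to a4 across each choice by Alice: s1: 9>2, s2: 2=2, s3: 0=0, s4: 4=4.
a1 is at least as good everywhere and strictly better somewhere (tied only at s2, s3, s4), so a1 weakly but not strictly dominates a4.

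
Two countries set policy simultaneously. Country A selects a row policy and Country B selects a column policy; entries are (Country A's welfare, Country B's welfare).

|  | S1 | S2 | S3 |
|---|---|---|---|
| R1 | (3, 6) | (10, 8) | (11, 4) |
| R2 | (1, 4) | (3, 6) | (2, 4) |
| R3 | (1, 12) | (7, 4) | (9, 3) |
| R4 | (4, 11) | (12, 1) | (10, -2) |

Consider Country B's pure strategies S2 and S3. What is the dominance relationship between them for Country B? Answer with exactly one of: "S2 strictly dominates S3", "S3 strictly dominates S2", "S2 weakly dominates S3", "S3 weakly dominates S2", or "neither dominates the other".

S2 strictly dominates S3

Compare S2 to S3 across each opponent action: R1: 8>4, R2: 6>4, R3: 4>3, R4: 1>-2.
Every comparison favours S2, so S2 strictly dominates S3.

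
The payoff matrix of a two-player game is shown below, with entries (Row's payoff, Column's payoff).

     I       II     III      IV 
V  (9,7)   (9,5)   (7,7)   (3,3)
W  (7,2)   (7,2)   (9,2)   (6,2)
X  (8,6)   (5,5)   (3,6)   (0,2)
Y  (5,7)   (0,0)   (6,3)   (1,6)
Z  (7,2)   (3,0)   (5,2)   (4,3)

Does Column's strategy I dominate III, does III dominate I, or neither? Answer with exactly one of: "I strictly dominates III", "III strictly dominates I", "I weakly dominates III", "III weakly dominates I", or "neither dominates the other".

I weakly dominates III

Compare I to III across every action of Row: V: 7=7, W: 2=2, X: 6=6, Y: 7>3, Z: 2=2.
I is at least as good everywhere and strictly better somewhere (tied only at V, W, X, Z), so I weakly but not strictly dominates III.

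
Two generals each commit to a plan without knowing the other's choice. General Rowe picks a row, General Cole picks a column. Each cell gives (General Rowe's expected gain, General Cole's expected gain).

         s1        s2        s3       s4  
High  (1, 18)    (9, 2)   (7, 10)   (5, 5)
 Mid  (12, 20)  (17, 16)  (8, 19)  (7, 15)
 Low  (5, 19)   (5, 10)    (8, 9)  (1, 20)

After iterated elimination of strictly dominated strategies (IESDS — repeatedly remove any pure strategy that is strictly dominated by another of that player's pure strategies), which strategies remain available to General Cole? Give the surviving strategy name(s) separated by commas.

s1

For General Rowe, Mid strictly dominates High on the remaining columns (s1: 12>1, s2: 17>9, s3: 8>7, s4: 7>5); eliminate High.
Column s2 is eliminated: s1 beats it against every remaining row (Mid: 20>16, Low: 19>10).
For General Cole, s1 strictly dominates s3 on the remaining rows (Mid: 20>19, Low: 19>9); eliminate s3.
For General Rowe, Mid strictly dominates Low on the remaining columns (s1: 12>5, s4: 7>1); eliminate Low.
General Cole's strategy s4 is strictly dominated by s1 (Mid: 20>15) and is removed.
Among the remaining strategies, none is strictly dominated by another pure strategy of the same player, so the elimination stops.
Surviving strategies — General Rowe: {Mid}; General Cole: {s1}.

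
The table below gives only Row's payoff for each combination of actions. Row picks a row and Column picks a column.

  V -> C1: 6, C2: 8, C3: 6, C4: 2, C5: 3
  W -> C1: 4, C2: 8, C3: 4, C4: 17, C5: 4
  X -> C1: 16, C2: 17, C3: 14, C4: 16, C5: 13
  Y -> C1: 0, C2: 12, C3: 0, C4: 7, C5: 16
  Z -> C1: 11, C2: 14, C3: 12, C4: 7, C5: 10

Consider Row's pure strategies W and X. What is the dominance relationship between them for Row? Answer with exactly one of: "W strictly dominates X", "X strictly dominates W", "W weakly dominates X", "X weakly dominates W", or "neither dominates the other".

neither dominates the other

W's payoffs vs X's, by Column's action — C1: 4<16, C2: 8<17, C3: 4<14, C4: 17>16, C5: 4<13.
W does better at C4 but worse at C1, C2, C3, C5; neither strategy dominates the other.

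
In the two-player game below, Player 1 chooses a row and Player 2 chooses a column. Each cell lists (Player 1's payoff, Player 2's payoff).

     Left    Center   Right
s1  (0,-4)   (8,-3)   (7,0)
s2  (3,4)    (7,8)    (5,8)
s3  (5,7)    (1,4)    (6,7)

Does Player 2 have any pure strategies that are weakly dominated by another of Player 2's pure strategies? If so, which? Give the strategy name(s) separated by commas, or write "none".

Left is weakly dominated by Right (s1: 0>-4, s2: 8>4, s3: 7=7).
Right weakly dominates Center — s1: 0>-3, s2: 8=8, s3: 7>4.
Right is not dominated — it holds its own against Left at s1 (0>-4); Center at s1 (0>-3).

Left, Center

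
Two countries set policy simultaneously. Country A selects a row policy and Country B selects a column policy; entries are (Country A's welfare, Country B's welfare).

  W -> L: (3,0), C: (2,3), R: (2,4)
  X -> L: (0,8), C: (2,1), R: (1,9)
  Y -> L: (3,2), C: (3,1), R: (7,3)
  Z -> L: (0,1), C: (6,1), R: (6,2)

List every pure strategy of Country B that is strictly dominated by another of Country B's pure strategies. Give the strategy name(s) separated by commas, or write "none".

L is strictly dominated by R (W: 4>0, X: 9>8, Y: 3>2, Z: 2>1).
C is strictly dominated by R (W: 4>3, X: 9>1, Y: 3>1, Z: 2>1).
R: no other strategy beats it everywhere (L at W (4>0); C at W (4>3)).

L, C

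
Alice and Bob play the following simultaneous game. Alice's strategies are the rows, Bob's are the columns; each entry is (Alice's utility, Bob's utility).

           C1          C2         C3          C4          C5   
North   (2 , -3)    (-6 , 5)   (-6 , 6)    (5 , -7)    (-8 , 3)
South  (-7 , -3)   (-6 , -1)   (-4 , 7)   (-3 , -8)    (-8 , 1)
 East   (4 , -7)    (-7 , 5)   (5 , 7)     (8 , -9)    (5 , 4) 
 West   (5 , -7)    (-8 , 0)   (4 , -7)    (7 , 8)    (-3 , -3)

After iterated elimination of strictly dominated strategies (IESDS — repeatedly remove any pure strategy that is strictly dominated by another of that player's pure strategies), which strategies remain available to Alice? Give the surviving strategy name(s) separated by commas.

For Bob, C2 strictly dominates C1 on the remaining rows (North: 5>-3, South: -1>-3, East: 5>-7, West: 0>-7); eliminate C1.
For Alice, East strictly dominates West on the remaining columns (C2: -7>-8, C3: 5>4, C4: 8>7, C5: 5>-3); eliminate West.
Column C2 is eliminated: C3 beats it against every remaining row (North: 6>5, South: 7>-1, East: 7>5).
Alice's strategy North is strictly dominated by East (C3: 5>-6, C4: 8>5, C5: 5>-8) and is removed.
Alice's strategy South is strictly dominated by East (C3: 5>-4, C4: 8>-3, C5: 5>-8) and is removed.
For Bob, C3 strictly dominates C4 on the remaining rows (East: 7>-9); eliminate C4.
Column C5 is eliminated: C3 beats it against every remaining row (East: 7>4).
Among the remaining strategies, none is strictly dominated by another pure strategy of the same player, so the elimination stops.
Surviving strategies — Alice: {East}; Bob: {C3}.

East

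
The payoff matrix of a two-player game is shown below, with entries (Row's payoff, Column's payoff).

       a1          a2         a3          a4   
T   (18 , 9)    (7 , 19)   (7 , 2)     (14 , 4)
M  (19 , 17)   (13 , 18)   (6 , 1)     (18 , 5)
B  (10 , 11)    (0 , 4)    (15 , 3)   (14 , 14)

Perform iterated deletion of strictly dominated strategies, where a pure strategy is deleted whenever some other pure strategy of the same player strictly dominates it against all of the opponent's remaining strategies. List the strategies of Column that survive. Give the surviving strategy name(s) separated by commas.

Column's strategy a3 is strictly dominated by a1 (T: 9>2, M: 17>1, B: 11>3) and is removed.
Row T is eliminated: M beats it against every remaining column (a1: 19>18, a2: 13>7, a4: 18>14).
Row B is eliminated: M beats it against every remaining column (a1: 19>10, a2: 13>0, a4: 18>14).
Column's strategy a1 is strictly dominated by a2 (M: 18>17) and is removed.
Column a4 is eliminated: a2 beats it against every remaining row (M: 18>5).
Among the remaining strategies, none is strictly dominated by another pure strategy of the same player, so the elimination stops.
Surviving strategies — Row: {M}; Column: {a2}.

a2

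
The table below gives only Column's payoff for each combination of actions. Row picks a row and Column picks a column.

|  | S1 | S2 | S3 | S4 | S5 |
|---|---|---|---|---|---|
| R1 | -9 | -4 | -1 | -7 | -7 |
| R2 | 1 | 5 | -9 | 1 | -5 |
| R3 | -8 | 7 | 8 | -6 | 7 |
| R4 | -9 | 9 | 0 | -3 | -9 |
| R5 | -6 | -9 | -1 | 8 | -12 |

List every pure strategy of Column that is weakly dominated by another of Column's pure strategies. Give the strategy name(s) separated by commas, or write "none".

S1 is weakly dominated by S4 (R1: -7>-9, R2: 1=1, R3: -6>-8, R4: -3>-9, R5: 8>-6).
S2 is not dominated — it holds its own against S1 at R1 (-4>-9); S3 at R2 (5>-9); S4 at R1 (-4>-7); S5 at R1 (-4>-7).
S3: no other strategy beats it everywhere (S1 at R1 (-1>-9); S2 at R1 (-1>-4); S4 at R1 (-1>-7); S5 at R1 (-1>-7)).
Nothing dominates S4: S1 at R1 (-7>-9); S2 at R5 (8>-9); S3 at R2 (1>-9); S5 at R2 (1>-5).
S2 weakly dominates S5 — R1: -4>-7, R2: 5>-5, R3: 7=7, R4: 9>-9, R5: -9>-12.

S1, S5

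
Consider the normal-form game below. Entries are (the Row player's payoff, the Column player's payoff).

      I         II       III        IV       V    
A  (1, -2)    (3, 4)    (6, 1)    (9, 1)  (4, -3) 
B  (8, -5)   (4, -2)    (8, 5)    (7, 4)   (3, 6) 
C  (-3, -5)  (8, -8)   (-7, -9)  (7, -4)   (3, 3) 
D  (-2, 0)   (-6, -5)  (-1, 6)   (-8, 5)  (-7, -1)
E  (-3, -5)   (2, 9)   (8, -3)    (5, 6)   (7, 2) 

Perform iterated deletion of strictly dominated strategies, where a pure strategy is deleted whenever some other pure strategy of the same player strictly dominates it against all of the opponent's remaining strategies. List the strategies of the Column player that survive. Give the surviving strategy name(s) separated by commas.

The Row player's strategy D is strictly dominated by A (I: 1>-2, II: 3>-6, III: 6>-1, IV: 9>-8, V: 4>-7) and is removed.
For the Column player, IV strictly dominates I on the remaining rows (A: 1>-2, B: 4>-5, C: -4>-5, E: 6>-5); eliminate I.
Among the remaining strategies, none is strictly dominated by another pure strategy of the same player, so the elimination stops.
Surviving strategies — the Row player: {A, B, C, E}; the Column player: {II, III, IV, V}.

II, III, IV, V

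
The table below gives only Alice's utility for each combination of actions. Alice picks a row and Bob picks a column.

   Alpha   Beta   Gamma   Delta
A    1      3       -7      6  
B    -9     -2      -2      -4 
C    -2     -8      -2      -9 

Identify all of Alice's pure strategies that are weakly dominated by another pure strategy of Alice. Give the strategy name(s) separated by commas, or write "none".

none

Nothing dominates A: B at Alpha (1>-9); C at Alpha (1>-2).
B: no other strategy beats it everywhere (A at Gamma (-2>-7); C at Beta (-2>-8)).
Nothing dominates C: A at Gamma (-2>-7); B at Alpha (-2>-9).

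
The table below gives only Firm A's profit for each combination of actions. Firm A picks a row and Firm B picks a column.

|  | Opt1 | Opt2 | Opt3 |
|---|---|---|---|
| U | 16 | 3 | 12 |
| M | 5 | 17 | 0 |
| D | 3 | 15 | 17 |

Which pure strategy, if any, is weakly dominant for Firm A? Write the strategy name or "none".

none

U fails to dominate M at Opt2 (3<17).
M fails to dominate U at Opt1 (5<16).
D fails to dominate U at Opt1 (3<16).
No single strategy dominates all the others.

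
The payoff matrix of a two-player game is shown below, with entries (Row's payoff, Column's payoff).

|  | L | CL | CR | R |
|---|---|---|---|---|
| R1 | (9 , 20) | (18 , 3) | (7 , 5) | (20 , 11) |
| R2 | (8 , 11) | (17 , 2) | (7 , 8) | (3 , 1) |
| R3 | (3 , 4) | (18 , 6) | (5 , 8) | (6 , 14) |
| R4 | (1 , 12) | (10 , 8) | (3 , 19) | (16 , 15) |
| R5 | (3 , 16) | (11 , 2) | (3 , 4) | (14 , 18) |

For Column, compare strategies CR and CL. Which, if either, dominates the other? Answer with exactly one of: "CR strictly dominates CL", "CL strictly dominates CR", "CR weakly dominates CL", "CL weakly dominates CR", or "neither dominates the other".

CR strictly dominates CL

CR's payoffs vs CL's, by Row's action — R1: 5>3, R2: 8>2, R3: 8>6, R4: 19>8, R5: 4>2.
Every comparison favours CR, so CR strictly dominates CL.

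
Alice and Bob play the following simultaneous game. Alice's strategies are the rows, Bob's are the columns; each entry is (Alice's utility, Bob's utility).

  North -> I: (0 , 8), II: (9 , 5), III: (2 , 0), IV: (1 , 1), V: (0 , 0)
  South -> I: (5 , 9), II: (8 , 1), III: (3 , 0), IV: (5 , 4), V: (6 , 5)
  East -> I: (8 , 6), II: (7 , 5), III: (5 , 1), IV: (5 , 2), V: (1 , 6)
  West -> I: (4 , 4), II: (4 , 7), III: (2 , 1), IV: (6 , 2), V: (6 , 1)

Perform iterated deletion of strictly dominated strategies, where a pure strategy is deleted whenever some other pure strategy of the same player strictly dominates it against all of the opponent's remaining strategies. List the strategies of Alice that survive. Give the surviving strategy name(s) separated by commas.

North, South, East, West

Bob's strategy III is strictly dominated by I (North: 8>0, South: 9>0, East: 6>1, West: 4>1) and is removed.
For Bob, I strictly dominates IV on the remaining rows (North: 8>1, South: 9>4, East: 6>2, West: 4>2); eliminate IV.
Among the remaining strategies, none is strictly dominated by another pure strategy of the same player, so the elimination stops.
Surviving strategies — Alice: {North, South, East, West}; Bob: {I, II, V}.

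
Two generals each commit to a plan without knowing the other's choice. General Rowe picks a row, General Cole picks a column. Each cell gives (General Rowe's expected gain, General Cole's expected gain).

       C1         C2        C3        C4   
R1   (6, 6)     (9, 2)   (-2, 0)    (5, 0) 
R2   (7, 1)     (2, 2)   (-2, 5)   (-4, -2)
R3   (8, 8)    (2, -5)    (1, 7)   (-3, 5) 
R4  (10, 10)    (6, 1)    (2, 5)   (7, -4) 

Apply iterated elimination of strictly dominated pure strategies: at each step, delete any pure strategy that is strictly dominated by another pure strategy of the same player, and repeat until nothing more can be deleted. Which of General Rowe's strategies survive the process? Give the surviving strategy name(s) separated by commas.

R4

For General Rowe, R4 strictly dominates R2 on the remaining columns (C1: 10>7, C2: 6>2, C3: 2>-2, C4: 7>-4); eliminate R2.
For General Rowe, R4 strictly dominates R3 on the remaining columns (C1: 10>8, C2: 6>2, C3: 2>1, C4: 7>-3); eliminate R3.
For General Cole, C1 strictly dominates C2 on the remaining rows (R1: 6>2, R4: 10>1); eliminate C2.
For General Rowe, R4 strictly dominates R1 on the remaining columns (C1: 10>6, C3: 2>-2, C4: 7>5); eliminate R1.
For General Cole, C1 strictly dominates C3 on the remaining rows (R4: 10>5); eliminate C3.
For General Cole, C1 strictly dominates C4 on the remaining rows (R4: 10>-4); eliminate C4.
Among the remaining strategies, none is strictly dominated by another pure strategy of the same player, so the elimination stops.
Surviving strategies — General Rowe: {R4}; General Cole: {C1}.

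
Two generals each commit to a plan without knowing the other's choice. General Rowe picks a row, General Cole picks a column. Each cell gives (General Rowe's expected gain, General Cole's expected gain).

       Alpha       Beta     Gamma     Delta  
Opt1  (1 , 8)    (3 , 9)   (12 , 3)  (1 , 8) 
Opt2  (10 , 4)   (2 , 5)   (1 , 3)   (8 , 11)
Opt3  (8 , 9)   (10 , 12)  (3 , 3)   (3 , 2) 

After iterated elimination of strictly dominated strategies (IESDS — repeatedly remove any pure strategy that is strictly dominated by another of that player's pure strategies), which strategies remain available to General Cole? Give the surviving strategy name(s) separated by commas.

Column Alpha is eliminated: Beta beats it against every remaining row (Opt1: 9>8, Opt2: 5>4, Opt3: 12>9).
For General Cole, Beta strictly dominates Gamma on the remaining rows (Opt1: 9>3, Opt2: 5>3, Opt3: 12>3); eliminate Gamma.
For General Rowe, Opt3 strictly dominates Opt1 on the remaining columns (Beta: 10>3, Delta: 3>1); eliminate Opt1.
Among the remaining strategies, none is strictly dominated by another pure strategy of the same player, so the elimination stops.
Surviving strategies — General Rowe: {Opt2, Opt3}; General Cole: {Beta, Delta}.

Beta, Delta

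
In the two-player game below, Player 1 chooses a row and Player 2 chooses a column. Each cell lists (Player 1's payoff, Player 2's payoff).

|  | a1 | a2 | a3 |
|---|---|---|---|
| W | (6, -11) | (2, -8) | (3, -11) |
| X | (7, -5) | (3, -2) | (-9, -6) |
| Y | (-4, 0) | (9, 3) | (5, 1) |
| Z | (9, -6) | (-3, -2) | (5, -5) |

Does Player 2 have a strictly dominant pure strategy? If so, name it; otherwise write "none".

a2

a2 vs a1: W: -8>-11, X: -2>-5, Y: 3>0, Z: -2>-6.
a2 vs a3: W: -8>-11, X: -2>-6, Y: 3>1, Z: -2>-5.
a2 strictly beats every other strategy against every opponent action, so it is strictly dominant.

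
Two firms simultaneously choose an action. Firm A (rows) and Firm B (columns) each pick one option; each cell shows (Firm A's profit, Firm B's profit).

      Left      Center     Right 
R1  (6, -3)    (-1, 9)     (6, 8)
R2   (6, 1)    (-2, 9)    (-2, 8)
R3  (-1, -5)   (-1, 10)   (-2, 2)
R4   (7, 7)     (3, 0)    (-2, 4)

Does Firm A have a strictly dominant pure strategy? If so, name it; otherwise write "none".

none

R1 fails to dominate R2 at Left (6=6).
R2 fails to dominate R1 at Left (6=6).
R3 fails to dominate R1 at Left (-1<6).
R4 fails to dominate R1 at Right (-2<6).
No single strategy dominates all the others.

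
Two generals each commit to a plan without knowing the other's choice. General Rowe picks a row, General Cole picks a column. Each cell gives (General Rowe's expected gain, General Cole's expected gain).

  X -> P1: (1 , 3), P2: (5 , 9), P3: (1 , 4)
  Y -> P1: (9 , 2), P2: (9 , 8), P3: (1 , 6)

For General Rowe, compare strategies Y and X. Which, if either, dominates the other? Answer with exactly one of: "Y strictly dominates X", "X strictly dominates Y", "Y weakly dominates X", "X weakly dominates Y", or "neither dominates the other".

Compare Y to X across each opponent action: P1: 9>1, P2: 9>5, P3: 1=1.
Y is at least as good everywhere and strictly better somewhere (tied only at P3), so Y weakly but not strictly dominates X.

Y weakly dominates X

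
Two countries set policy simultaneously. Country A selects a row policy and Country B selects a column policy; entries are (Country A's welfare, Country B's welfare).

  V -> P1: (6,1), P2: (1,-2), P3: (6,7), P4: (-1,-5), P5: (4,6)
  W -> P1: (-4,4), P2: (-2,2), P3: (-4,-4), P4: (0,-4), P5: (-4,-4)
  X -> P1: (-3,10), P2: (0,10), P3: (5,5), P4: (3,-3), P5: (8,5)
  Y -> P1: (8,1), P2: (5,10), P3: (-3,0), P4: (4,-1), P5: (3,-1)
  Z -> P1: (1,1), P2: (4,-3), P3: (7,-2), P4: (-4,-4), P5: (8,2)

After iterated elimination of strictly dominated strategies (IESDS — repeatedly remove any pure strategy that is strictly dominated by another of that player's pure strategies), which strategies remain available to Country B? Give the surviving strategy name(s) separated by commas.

P1, P2, P3, P5

For Country A, X strictly dominates W on the remaining columns (P1: -3>-4, P2: 0>-2, P3: 5>-4, P4: 3>0, P5: 8>-4); eliminate W.
Country B's strategy P4 is strictly dominated by P1 (V: 1>-5, X: 10>-3, Y: 1>-1, Z: 1>-4) and is removed.
Among the remaining strategies, none is strictly dominated by another pure strategy of the same player, so the elimination stops.
Surviving strategies — Country A: {V, X, Y, Z}; Country B: {P1, P2, P3, P5}.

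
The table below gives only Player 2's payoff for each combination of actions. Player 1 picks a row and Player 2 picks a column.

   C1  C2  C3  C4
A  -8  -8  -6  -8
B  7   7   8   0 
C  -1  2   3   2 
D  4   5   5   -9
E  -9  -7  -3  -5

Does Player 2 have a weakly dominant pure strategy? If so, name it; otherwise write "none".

C3 vs C1: A: -6>-8, B: 8>7, C: 3>-1, D: 5>4, E: -3>-9.
C3 vs C2: A: -6>-8, B: 8>7, C: 3>2, D: 5=5, E: -3>-7.
C3 vs C4: A: -6>-8, B: 8>0, C: 3>2, D: 5>-9, E: -3>-5.
C3 is at least as good as every other strategy against every opponent action, so it is weakly dominant.

C3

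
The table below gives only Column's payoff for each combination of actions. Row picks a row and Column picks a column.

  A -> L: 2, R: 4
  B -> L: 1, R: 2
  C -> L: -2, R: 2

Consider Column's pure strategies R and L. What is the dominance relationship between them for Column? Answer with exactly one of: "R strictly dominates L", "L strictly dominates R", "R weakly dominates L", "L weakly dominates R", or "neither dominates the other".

R strictly dominates L

Compare R to L across each opponent action: A: 4>2, B: 2>1, C: 2>-2.
Every comparison favours R, so R strictly dominates L.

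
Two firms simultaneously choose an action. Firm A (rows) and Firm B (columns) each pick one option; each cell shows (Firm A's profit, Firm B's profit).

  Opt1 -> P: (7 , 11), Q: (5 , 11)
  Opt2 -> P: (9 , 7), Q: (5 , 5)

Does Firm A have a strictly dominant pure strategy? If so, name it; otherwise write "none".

none

Opt1 fails to dominate Opt2 at P (7<9).
Opt2 fails to dominate Opt1 at Q (5=5).
No single strategy dominates all the others.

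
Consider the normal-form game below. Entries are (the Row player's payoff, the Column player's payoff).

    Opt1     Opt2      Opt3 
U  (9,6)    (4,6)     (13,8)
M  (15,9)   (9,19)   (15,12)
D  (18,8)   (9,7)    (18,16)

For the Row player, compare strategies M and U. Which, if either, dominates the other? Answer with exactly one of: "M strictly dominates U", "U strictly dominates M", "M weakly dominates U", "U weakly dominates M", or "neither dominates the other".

M strictly dominates U

M's payoffs vs U's, by the Column player's action — Opt1: 15>9, Opt2: 9>4, Opt3: 15>13.
M gives a strictly higher payoff against each choice by the Column player, so M strictly dominates U.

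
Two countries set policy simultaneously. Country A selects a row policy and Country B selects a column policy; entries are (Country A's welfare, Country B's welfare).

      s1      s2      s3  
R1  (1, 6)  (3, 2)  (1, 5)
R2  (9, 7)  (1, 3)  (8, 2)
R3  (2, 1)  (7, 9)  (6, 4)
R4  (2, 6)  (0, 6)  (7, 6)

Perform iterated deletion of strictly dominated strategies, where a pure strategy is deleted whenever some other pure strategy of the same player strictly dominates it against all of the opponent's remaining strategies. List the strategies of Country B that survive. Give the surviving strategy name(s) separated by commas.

Row R1 is eliminated: R3 beats it against every remaining column (s1: 2>1, s2: 7>3, s3: 6>1).
Row R4 is eliminated: R2 beats it against every remaining column (s1: 9>2, s2: 1>0, s3: 8>7).
Country B's strategy s3 is strictly dominated by s2 (R2: 3>2, R3: 9>4) and is removed.
Among the remaining strategies, none is strictly dominated by another pure strategy of the same player, so the elimination stops.
Surviving strategies — Country A: {R2, R3}; Country B: {s1, s2}.

s1, s2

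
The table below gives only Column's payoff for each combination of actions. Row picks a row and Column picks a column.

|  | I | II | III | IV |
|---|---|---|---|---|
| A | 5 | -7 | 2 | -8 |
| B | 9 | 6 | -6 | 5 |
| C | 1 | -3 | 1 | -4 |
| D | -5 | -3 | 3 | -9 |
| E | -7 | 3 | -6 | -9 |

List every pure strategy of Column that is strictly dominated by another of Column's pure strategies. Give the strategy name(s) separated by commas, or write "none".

I is not dominated — it holds its own against II at A (5>-7); III at A (5>2); IV at A (5>-8).
II is not dominated — it holds its own against I at D (-3>-5); III at B (6>-6); IV at A (-7>-8).
Nothing dominates III: I at C (1=1); II at A (2>-7); IV at A (2>-8).
I strictly dominates IV — A: 5>-8, B: 9>5, C: 1>-4, D: -5>-9, E: -7>-9.

IV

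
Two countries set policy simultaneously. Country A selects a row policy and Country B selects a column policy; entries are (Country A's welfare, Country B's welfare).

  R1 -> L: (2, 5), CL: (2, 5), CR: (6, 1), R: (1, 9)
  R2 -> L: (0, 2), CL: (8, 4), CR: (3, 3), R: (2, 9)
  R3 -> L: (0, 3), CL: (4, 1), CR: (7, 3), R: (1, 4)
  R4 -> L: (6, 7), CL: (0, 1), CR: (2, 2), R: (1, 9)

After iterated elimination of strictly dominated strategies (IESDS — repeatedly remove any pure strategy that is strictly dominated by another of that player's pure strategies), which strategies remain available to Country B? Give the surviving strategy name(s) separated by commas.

R

For Country B, R strictly dominates L on the remaining rows (R1: 9>5, R2: 9>2, R3: 4>3, R4: 9>7); eliminate L.
Row R4 is eliminated: R2 beats it against every remaining column (CL: 8>0, CR: 3>2, R: 2>1).
Column CL is eliminated: R beats it against every remaining row (R1: 9>5, R2: 9>4, R3: 4>1).
Country B's strategy CR is strictly dominated by R (R1: 9>1, R2: 9>3, R3: 4>3) and is removed.
For Country A, R2 strictly dominates R1 on the remaining columns (R: 2>1); eliminate R1.
Row R3 is eliminated: R2 beats it against every remaining column (R: 2>1).
Among the remaining strategies, none is strictly dominated by another pure strategy of the same player, so the elimination stops.
Surviving strategies — Country A: {R2}; Country B: {R}.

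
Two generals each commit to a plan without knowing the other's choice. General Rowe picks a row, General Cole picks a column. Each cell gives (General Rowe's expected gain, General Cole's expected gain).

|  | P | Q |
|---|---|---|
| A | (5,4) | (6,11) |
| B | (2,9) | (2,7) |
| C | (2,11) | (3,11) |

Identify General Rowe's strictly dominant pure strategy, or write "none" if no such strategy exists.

A vs B: P: 5>2, Q: 6>2.
A vs C: P: 5>2, Q: 6>3.
A strictly beats every other strategy against every opponent action, so it is strictly dominant.

A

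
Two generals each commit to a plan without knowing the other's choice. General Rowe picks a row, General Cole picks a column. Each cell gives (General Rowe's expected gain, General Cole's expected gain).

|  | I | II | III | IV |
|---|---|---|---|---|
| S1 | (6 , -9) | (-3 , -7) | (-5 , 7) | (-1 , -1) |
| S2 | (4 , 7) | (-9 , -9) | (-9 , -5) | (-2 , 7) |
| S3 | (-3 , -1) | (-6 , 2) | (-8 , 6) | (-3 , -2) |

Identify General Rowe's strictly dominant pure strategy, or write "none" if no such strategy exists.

S1

S1 vs S2: I: 6>4, II: -3>-9, III: -5>-9, IV: -1>-2.
S1 vs S3: I: 6>-3, II: -3>-6, III: -5>-8, IV: -1>-3.
S1 strictly beats every other strategy against every opponent action, so it is strictly dominant.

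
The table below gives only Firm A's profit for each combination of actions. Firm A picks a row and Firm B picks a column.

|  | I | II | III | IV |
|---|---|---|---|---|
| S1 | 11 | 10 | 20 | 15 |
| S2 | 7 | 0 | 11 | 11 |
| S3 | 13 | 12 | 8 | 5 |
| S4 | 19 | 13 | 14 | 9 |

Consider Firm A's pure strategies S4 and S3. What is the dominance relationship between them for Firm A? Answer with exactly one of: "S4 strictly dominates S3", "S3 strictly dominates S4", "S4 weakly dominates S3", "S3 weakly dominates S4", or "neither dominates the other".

S4's payoffs vs S3's, by Firm B's action — I: 19>13, II: 13>12, III: 14>8, IV: 9>5.
Every comparison favours S4, so S4 strictly dominates S3.

S4 strictly dominates S3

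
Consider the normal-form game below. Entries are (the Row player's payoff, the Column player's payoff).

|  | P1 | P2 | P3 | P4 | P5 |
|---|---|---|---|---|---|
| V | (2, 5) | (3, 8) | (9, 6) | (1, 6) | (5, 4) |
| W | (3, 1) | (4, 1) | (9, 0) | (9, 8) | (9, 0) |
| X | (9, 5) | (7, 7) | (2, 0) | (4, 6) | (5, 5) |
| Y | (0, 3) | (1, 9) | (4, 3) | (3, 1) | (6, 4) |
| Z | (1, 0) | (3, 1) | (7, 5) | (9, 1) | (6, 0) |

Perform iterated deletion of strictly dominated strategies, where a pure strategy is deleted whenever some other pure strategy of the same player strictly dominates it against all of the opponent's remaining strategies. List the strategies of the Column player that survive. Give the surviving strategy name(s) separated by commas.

For the Row player, W strictly dominates Y on the remaining columns (P1: 3>0, P2: 4>1, P3: 9>4, P4: 9>3, P5: 9>6); eliminate Y.
For the Column player, P4 strictly dominates P1 on the remaining rows (V: 6>5, W: 8>1, X: 6>5, Z: 1>0); eliminate P1.
The Column player's strategy P5 is strictly dominated by P2 (V: 8>4, W: 1>0, X: 7>5, Z: 1>0) and is removed.
Among the remaining strategies, none is strictly dominated by another pure strategy of the same player, so the elimination stops.
Surviving strategies — the Row player: {V, W, X, Z}; the Column player: {P2, P3, P4}.

P2, P3, P4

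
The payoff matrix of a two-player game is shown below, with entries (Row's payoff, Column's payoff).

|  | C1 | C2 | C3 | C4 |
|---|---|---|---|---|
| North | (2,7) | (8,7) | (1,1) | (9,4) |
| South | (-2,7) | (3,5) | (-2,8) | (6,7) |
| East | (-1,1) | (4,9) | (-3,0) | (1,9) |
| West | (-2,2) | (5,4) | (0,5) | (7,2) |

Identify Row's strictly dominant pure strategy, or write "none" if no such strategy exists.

North

North vs South: C1: 2>-2, C2: 8>3, C3: 1>-2, C4: 9>6.
North vs East: C1: 2>-1, C2: 8>4, C3: 1>-3, C4: 9>1.
North vs West: C1: 2>-2, C2: 8>5, C3: 1>0, C4: 9>7.
North strictly beats every other strategy against every opponent action, so it is strictly dominant.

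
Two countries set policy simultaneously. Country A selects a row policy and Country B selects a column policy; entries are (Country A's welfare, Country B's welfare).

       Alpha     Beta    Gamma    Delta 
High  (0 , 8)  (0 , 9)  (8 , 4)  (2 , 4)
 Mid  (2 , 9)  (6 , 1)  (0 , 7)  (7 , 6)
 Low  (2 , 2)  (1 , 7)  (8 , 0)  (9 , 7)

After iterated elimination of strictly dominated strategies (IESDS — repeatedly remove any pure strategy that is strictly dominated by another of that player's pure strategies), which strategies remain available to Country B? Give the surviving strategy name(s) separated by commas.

Alpha, Beta, Delta

Column Gamma is eliminated: Alpha beats it against every remaining row (High: 8>4, Mid: 9>7, Low: 2>0).
Country A's strategy High is strictly dominated by Mid (Alpha: 2>0, Beta: 6>0, Delta: 7>2) and is removed.
Among the remaining strategies, none is strictly dominated by another pure strategy of the same player, so the elimination stops.
Surviving strategies — Country A: {Mid, Low}; Country B: {Alpha, Beta, Delta}.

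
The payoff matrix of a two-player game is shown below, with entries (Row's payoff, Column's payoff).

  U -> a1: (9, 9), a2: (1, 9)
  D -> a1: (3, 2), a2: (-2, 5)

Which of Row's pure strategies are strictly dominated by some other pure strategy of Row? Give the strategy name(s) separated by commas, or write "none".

D

U is not dominated — it holds its own against D at a1 (9>3).
D is strictly dominated by U (a1: 9>3, a2: 1>-2).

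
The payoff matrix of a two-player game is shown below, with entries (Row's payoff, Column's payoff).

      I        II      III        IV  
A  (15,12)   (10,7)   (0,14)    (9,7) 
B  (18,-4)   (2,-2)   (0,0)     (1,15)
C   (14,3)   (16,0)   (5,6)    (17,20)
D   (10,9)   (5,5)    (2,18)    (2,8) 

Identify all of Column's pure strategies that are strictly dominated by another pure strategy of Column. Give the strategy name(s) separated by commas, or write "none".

I, II

I is strictly dominated by III (A: 14>12, B: 0>-4, C: 6>3, D: 18>9).
II: dominated, since III does at least as well everywhere (A: 14>7, B: 0>-2, C: 6>0, D: 18>5).
III is not dominated — it holds its own against I at A (14>12); II at A (14>7); IV at A (14>7).
IV is not dominated — it holds its own against I at B (15>-4); II at A (7=7); III at B (15>0).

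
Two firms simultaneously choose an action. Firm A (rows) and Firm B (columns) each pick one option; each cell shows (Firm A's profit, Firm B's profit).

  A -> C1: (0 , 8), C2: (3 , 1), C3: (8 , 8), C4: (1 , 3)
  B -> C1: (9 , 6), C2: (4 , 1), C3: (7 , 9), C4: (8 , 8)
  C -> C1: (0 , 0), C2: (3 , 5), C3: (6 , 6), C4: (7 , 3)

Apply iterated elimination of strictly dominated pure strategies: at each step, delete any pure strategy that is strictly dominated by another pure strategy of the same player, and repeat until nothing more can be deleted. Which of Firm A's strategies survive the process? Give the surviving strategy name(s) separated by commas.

Row C is eliminated: B beats it against every remaining column (C1: 9>0, C2: 4>3, C3: 7>6, C4: 8>7).
Column C2 is eliminated: C1 beats it against every remaining row (A: 8>1, B: 6>1).
Firm B's strategy C4 is strictly dominated by C3 (A: 8>3, B: 9>8) and is removed.
Among the remaining strategies, none is strictly dominated by another pure strategy of the same player, so the elimination stops.
Surviving strategies — Firm A: {A, B}; Firm B: {C1, C3}.

A, B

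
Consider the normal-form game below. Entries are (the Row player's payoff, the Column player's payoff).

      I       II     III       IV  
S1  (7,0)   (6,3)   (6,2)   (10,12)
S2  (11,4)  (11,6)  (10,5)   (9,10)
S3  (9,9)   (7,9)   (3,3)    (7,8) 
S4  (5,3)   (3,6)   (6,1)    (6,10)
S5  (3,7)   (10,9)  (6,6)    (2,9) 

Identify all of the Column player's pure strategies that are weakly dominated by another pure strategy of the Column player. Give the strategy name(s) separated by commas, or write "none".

I: dominated, since II does at least as well everywhere (S1: 3>0, S2: 6>4, S3: 9=9, S4: 6>3, S5: 9>7).
Nothing dominates II: I at S1 (3>0); III at S1 (3>2); IV at S3 (9>8).
III: dominated, since II does at least as well everywhere (S1: 3>2, S2: 6>5, S3: 9>3, S4: 6>1, S5: 9>6).
IV is not dominated — it holds its own against I at S1 (12>0); II at S1 (12>3); III at S1 (12>2).

I, III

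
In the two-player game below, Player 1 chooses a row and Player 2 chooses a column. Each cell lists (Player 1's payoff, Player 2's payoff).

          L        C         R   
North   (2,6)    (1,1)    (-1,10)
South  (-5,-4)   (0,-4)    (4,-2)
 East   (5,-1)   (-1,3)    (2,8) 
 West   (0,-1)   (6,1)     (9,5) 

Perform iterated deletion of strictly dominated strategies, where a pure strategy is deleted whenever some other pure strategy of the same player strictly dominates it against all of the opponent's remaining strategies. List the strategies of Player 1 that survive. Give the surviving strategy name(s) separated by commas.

West

For Player 1, West strictly dominates South on the remaining columns (L: 0>-5, C: 6>0, R: 9>4); eliminate South.
Player 2's strategy L is strictly dominated by R (North: 10>6, East: 8>-1, West: 5>-1) and is removed.
For Player 1, West strictly dominates North on the remaining columns (C: 6>1, R: 9>-1); eliminate North.
For Player 1, West strictly dominates East on the remaining columns (C: 6>-1, R: 9>2); eliminate East.
For Player 2, R strictly dominates C on the remaining rows (West: 5>1); eliminate C.
Among the remaining strategies, none is strictly dominated by another pure strategy of the same player, so the elimination stops.
Surviving strategies — Player 1: {West}; Player 2: {R}.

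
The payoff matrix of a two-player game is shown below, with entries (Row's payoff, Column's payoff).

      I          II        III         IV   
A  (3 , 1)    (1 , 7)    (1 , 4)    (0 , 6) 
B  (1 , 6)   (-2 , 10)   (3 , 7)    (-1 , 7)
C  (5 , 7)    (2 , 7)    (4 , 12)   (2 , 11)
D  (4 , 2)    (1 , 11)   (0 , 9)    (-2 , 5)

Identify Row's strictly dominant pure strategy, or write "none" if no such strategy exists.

C

C vs A: I: 5>3, II: 2>1, III: 4>1, IV: 2>0.
C vs B: I: 5>1, II: 2>-2, III: 4>3, IV: 2>-1.
C vs D: I: 5>4, II: 2>1, III: 4>0, IV: 2>-2.
C strictly beats every other strategy against every opponent action, so it is strictly dominant.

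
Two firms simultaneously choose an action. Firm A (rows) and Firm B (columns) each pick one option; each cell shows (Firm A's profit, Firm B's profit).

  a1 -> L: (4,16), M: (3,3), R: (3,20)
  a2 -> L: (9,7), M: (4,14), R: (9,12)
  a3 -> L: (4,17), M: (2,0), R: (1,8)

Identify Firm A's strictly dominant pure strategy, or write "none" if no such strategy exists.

a2

a2 vs a1: L: 9>4, M: 4>3, R: 9>3.
a2 vs a3: L: 9>4, M: 4>2, R: 9>1.
a2 strictly beats every other strategy against every opponent action, so it is strictly dominant.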